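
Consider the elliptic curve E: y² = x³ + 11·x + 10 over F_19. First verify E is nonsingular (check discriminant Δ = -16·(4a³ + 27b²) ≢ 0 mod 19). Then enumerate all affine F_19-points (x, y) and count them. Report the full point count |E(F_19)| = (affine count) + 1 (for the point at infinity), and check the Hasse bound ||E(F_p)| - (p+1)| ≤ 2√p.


Affine points = {(4, 2), (4, 17), (5, 0), (6, 8), (6, 11), (14, 1), (14, 18), (15, 4), (15, 15), (16, 8), (16, 11), (18, 6), (18, 13)}; affine count = 13; |E(F_19)| = 14.

Discriminant check: Δ ∝ 4a³ + 27b² = 4·11³ + 27·10² = 4·1331 + 27·100 ≡ 6 (mod 19). Nonzero ⇒ E is nonsingular.
For each x ∈ F_19, compute rhs = x³ + 11·x + 10 mod 19, then count y ∈ F_19 with y² ≡ rhs.
  x = 0: rhs = 10, matching y values: none (0 points).
  x = 1: rhs = 3, matching y values: none (0 points).
  x = 2: rhs = 2, matching y values: none (0 points).
  x = 3: rhs = 13, matching y values: none (0 points).
  x = 4: rhs = 4, matching y values: 2, 17 (2 points).
  x = 5: rhs = 0, matching y values: 0 (1 points).
  x = 6: rhs = 7, matching y values: 8, 11 (2 points).
  x = 7: rhs = 12, matching y values: none (0 points).
  x = 8: rhs = 2, matching y values: none (0 points).
  x = 9: rhs = 2, matching y values: none (0 points).
  x = 10: rhs = 18, matching y values: none (0 points).
  x = 11: rhs = 18, matching y values: none (0 points).
  x = 12: rhs = 8, matching y values: none (0 points).
  x = 13: rhs = 13, matching y values: none (0 points).
  x = 14: rhs = 1, matching y values: 1, 18 (2 points).
  x = 15: rhs = 16, matching y values: 4, 15 (2 points).
  x = 16: rhs = 7, matching y values: 8, 11 (2 points).
  x = 17: rhs = 18, matching y values: none (0 points).
  x = 18: rhs = 17, matching y values: 6, 13 (2 points).
Total affine count: 13.
Full point count |E(F_19)| = 13 + 1 = 14.
Hasse bound: |14 − (19+1)| = |-6| = 6 ≤ 2√19 ≈ 8.7178 ✓.


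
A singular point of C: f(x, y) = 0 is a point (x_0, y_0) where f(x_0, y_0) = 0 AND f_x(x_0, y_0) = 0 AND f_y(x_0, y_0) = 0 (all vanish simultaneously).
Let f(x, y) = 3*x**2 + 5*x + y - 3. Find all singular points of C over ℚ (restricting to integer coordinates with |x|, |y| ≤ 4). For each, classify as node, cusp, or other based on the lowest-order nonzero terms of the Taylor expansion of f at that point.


No singular points in the scanned grid; C is smooth there.

Compute partial derivatives:
  f_x = 6*x + 5.
  f_y = 1.
f_y = 1 is a nonzero constant, so f_y never vanishes: no point (x, y) can satisfy f = f_x = f_y = 0. In particular no (x, y) ∈ {−4, ..., 4}² is singular; the curve is smooth.


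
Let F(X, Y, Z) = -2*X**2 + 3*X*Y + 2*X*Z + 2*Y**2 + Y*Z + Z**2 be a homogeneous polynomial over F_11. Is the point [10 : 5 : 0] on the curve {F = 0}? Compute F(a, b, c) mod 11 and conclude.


F(10,5,0) ≡ 0 (mod 11); P is on the curve.

Evaluate F(10, 5, 0) term-by-term (mod 11).
  -2*X**2 ↦ -2·100·1·1 = -200
  3*X*Y ↦ 3·10·5·1 = 150
  2*X*Z ↦ 2·10·1·0 = 0
  2*Y**2 ↦ 2·1·25·1 = 50
  Y*Z ↦ 1·1·5·0 = 0
  Z**2 ↦ 1·1·1·0 = 0
Sum: F(10, 5, 0) = (-200) + (150) + (0) + (50) + (0) + (0) = 0.
Reducing mod 11: 0 ≡ 0 (mod 11).
Since F(a, b, c) ≡ 0 (mod 11), P lies on the curve.


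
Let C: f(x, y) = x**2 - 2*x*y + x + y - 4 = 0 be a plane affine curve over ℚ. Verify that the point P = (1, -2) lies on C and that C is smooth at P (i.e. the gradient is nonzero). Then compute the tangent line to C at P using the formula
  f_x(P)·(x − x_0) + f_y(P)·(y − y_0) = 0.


Tangent line at P: 7*x - y - 9 = 0.

Step 1: f(1, -2) = 0, so P lies on C.
Step 2: partial derivatives
  f_x(x, y) = 2*x - 2*y + 1, f_y(x, y) = 1 - 2*x.
  f_x(P) = 7, f_y(P) = -1 (gradient nonzero, so P is smooth).
Step 3: tangent line at P: 7·(x − 1) + -1·(y − -2) = 0.
Expanding: 7*x - y - 9 = 0.


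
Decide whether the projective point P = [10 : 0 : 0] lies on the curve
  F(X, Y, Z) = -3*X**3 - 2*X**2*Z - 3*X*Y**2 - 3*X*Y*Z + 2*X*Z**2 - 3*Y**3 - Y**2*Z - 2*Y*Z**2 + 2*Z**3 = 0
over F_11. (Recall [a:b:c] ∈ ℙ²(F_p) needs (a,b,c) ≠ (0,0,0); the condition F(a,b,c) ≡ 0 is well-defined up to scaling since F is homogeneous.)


F(10,0,0) ≡ 3 (mod 11); P is NOT on the curve.

Evaluate F(10, 0, 0) term-by-term (mod 11).
  -3*X**3 ↦ -3·1000·1·1 = -3000
  -2*X**2*Z ↦ -2·100·1·0 = 0
  -3*X*Y**2 ↦ -3·10·0·1 = 0
  -3*X*Y*Z ↦ -3·10·0·0 = 0
  2*X*Z**2 ↦ 2·10·1·0 = 0
  -3*Y**3 ↦ -3·1·0·1 = 0
  -Y**2*Z ↦ -1·1·0·0 = 0
  -2*Y*Z**2 ↦ -2·1·0·0 = 0
  2*Z**3 ↦ 2·1·1·0 = 0
Sum: F(10, 0, 0) = (-3000) + (0) + (0) + (0) + (0) + (0) + (0) + (0) + (0) = -3000.
Reducing mod 11: -3000 ≡ 3 (mod 11).
Since F(a, b, c) ≡ 3 ≠ 0 (mod 11), P does NOT lie on the curve.


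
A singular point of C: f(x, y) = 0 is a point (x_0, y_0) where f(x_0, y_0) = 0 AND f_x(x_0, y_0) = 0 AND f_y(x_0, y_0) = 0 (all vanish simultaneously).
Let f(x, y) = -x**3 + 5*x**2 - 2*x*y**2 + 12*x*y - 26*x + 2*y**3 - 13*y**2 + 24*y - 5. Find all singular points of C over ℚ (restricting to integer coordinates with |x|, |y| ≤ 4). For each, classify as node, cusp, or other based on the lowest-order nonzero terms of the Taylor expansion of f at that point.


Singular points: {(2, 3)}; classification: node.

Compute partial derivatives:
  f_x = -3*x**2 + 10*x - 2*y**2 + 12*y - 26.
  f_y = -4*x*y + 12*x + 6*y**2 - 26*y + 24.
Scan x_0 ∈ {−4, ..., 4}. For each x_0, f_y(x_0, y) is a polynomial in y; find its integer roots y ∈ {−4, ..., 4}, then test f_x and f at those candidates.
  x = -4: f_y(-4, y) = 6*y**2 - 10*y - 24; vanishes at y ∈ {3}. (-4, 3): f_x = -96 ≠ 0.
  x = -3: f_y(-3, y) = 6*y**2 - 14*y - 12; vanishes at y ∈ {3}. (-3, 3): f_x = -65 ≠ 0.
  x = -2: f_y(-2, y) = 6*y**2 - 18*y; vanishes at y ∈ {0, 3}. (-2, 0): f_x = -58 ≠ 0; (-2, 3): f_x = -40 ≠ 0.
  x = -1: f_y(-1, y) = 6*y**2 - 22*y + 12; vanishes at y ∈ {3}. (-1, 3): f_x = -21 ≠ 0.
  x = 0: f_y(0, y) = 6*y**2 - 26*y + 24; vanishes at y ∈ {3}. (0, 3): f_x = -8 ≠ 0.
  x = 1: f_y(1, y) = 6*y**2 - 30*y + 36; vanishes at y ∈ {2, 3}. (1, 2): f_x = -3 ≠ 0; (1, 3): f_x = -1 ≠ 0.
  x = 2: f_y(2, y) = 6*y**2 - 34*y + 48; vanishes at y ∈ {3}. (2, 3): f_x = 0, f = 0 — SINGULAR.
  x = 3: f_y(3, y) = 6*y**2 - 38*y + 60; vanishes at y ∈ {3}. (3, 3): f_x = -5 ≠ 0.
  x = 4: f_y(4, y) = 6*y**2 - 42*y + 72; vanishes at y ∈ {3, 4}. (4, 3): f_x = -16 ≠ 0; (4, 4): f_x = -18 ≠ 0.
Only singular point on the grid: (2, 3).
Classify: substitute x = 2 + u, y = 3 + v and expand: f = -u**3 - u**2 - 2*u*v**2 + 2*v**3 + v**2.
No constant or linear terms (consistent with a singular point). Quadratic part: -u**2 + v**2. Cubic part: -u**3 - 2*u*v**2 + 2*v**3.
The quadratic part v**2 - u**2 = (v − u)(v + u) splits into two distinct linear factors, so there are two distinct tangent lines y − 3 = ±(x − 2) — this is a node (ordinary double point).
Classification: node.


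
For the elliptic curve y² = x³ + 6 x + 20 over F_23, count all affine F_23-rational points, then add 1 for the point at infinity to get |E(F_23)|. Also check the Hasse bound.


Affine points = {(1, 2), (1, 21), (4, 4), (4, 19), (12, 7), (12, 16), (13, 8), (13, 15), (15, 9), (15, 14), (16, 7), (16, 16), (18, 7), (18, 16), (19, 1), (19, 22), (21, 0), (22, 6), (22, 17)}; affine count = 19; |E(F_23)| = 20.

Discriminant check: Δ ∝ 4a³ + 27b² = 4·6³ + 27·20² = 4·216 + 27·400 ≡ 3 (mod 23). Nonzero ⇒ E is nonsingular.
For each x ∈ F_23, compute rhs = x³ + 6·x + 20 mod 23, then count y ∈ F_23 with y² ≡ rhs.
  x = 0: rhs = 20, matching y values: none (0 points).
  x = 1: rhs = 4, matching y values: 2, 21 (2 points).
  x = 2: rhs = 17, matching y values: none (0 points).
  x = 3: rhs = 19, matching y values: none (0 points).
  x = 4: rhs = 16, matching y values: 4, 19 (2 points).
  x = 5: rhs = 14, matching y values: none (0 points).
  x = 6: rhs = 19, matching y values: none (0 points).
  x = 7: rhs = 14, matching y values: none (0 points).
  x = 8: rhs = 5, matching y values: none (0 points).
  x = 9: rhs = 21, matching y values: none (0 points).
  x = 10: rhs = 22, matching y values: none (0 points).
  x = 11: rhs = 14, matching y values: none (0 points).
  x = 12: rhs = 3, matching y values: 7, 16 (2 points).
  x = 13: rhs = 18, matching y values: 8, 15 (2 points).
  x = 14: rhs = 19, matching y values: none (0 points).
  x = 15: rhs = 12, matching y values: 9, 14 (2 points).
  x = 16: rhs = 3, matching y values: 7, 16 (2 points).
  x = 17: rhs = 21, matching y values: none (0 points).
  x = 18: rhs = 3, matching y values: 7, 16 (2 points).
  x = 19: rhs = 1, matching y values: 1, 22 (2 points).
  x = 20: rhs = 21, matching y values: none (0 points).
  x = 21: rhs = 0, matching y values: 0 (1 points).
  x = 22: rhs = 13, matching y values: 6, 17 (2 points).
Total affine count: 19.
Full point count |E(F_23)| = 19 + 1 = 20.
Hasse bound: |20 − (23+1)| = |-4| = 4 ≤ 2√23 ≈ 9.5917 ✓.


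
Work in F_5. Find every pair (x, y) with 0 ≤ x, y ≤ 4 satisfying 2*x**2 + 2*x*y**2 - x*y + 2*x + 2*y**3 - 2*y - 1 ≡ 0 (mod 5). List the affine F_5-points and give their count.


Affine F_5-points: {(2, 2), (4, 2)}; count = 2.

For each of the 25 pairs (x, y) ∈ F_5², evaluate f(x, y) mod 5. Record the zeros.
  x = 0: [0↦4, 1↦4, 2↦1, 3↦2, 4↦4]  zeros at y ∈ ∅
  x = 1: [0↦3, 1↦4, 2↦1, 3↦1, 4↦1]  zeros at y ∈ ∅
  x = 2: [0↦1, 1↦3, 2↦0, 3↦4, 4↦2]  zeros at y ∈ {2}
  x = 3: [0↦3, 1↦1, 2↦3, 3↦1, 4↦2]  zeros at y ∈ ∅
  x = 4: [0↦4, 1↦3, 2↦0, 3↦2, 4↦1]  zeros at y ∈ {2}
Collecting zeros: affine points = {(2, 2), (4, 2)}.
Total count |C(F_5)_aff| = 2.


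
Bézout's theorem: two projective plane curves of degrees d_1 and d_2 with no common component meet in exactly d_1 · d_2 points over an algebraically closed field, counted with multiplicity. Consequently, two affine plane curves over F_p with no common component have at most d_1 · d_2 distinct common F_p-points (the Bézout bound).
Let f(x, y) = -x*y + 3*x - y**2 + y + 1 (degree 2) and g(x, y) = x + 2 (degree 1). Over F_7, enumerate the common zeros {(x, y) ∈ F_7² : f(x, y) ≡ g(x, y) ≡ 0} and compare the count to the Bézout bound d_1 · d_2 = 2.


Common zeros: ∅; count = 0; Bézout bound = 2.

deg(f) = 2, deg(g) = 1, so Bézout bound = 2.
Scan x ∈ F_7. For each x, list the y ∈ F_7 with f(x, y) ≡ 0 and those with g(x, y) ≡ 0 (mod 7); the common zeros in that column are the intersection.
  x = 0: f ≡ 0 at y ∈ ∅; g ≡ 0 at y ∈ ∅; common: ∅.
  x = 1: f ≡ 0 at y ∈ {2, 5}; g ≡ 0 at y ∈ ∅; common: ∅.
  x = 2: f ≡ 0 at y ∈ {0, 6}; g ≡ 0 at y ∈ ∅; common: ∅.
  x = 3: f ≡ 0 at y ∈ {1, 4}; g ≡ 0 at y ∈ ∅; common: ∅.
  x = 4: f ≡ 0 at y ∈ ∅; g ≡ 0 at y ∈ ∅; common: ∅.
  x = 5: f ≡ 0 at y ∈ ∅; g ≡ 0 at y ∈ {0, 1, 2, 3, 4, 5, 6}; common: ∅.
  x = 6: f ≡ 0 at y ∈ ∅; g ≡ 0 at y ∈ ∅; common: ∅.
Collecting: common zeros = ∅, so the count is 0.
Comparison with the Bézout bound: 0 ≤ 2 = deg(f)·deg(g), as expected for curves with no common component (the affine F_7-count falls short of the bound because intersections may lie at infinity, over extension fields, or carry multiplicity).


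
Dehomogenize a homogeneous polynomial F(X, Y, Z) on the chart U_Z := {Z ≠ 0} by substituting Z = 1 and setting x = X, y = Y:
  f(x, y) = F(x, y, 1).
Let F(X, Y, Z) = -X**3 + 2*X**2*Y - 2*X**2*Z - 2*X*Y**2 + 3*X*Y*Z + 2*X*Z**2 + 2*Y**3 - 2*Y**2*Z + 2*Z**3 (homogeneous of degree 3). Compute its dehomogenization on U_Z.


f(x, y) = -x**3 + 2*x**2*y - 2*x**2 - 2*x*y**2 + 3*x*y + 2*x + 2*y**3 - 2*y**2 + 2

On U_Z we set Z = 1. Each monomial c·X^i·Y^j·Z^k in F becomes c·x^i·y^j·1^k = c·x^i·y^j.
Substituting Z = 1: F(X, Y, 1) = -x**3 + 2*x**2*y - 2*x**2 - 2*x*y**2 + 3*x*y + 2*x + 2*y**3 - 2*y**2 + 2.
Note: deg(f) ≤ deg(F) = 3; strict inequality happens when F is divisible by Z (lost terms).


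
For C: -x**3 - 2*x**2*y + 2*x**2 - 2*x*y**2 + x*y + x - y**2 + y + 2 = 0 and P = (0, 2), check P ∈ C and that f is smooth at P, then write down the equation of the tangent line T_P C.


Tangent line at P: -5*x - 3*y + 6 = 0.

Step 1: f(0, 2) = 0, so P lies on C.
Step 2: partial derivatives
  f_x(x, y) = -3*x**2 - 4*x*y + 4*x - 2*y**2 + y + 1, f_y(x, y) = -2*x**2 - 4*x*y + x - 2*y + 1.
  f_x(P) = -5, f_y(P) = -3 (gradient nonzero, so P is smooth).
Step 3: tangent line at P: -5·(x − 0) + -3·(y − 2) = 0.
Expanding: -5*x - 3*y + 6 = 0.


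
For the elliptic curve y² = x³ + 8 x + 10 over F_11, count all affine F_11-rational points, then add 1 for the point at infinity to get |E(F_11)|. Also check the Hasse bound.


Affine points = {(2, 1), (2, 10), (8, 5), (8, 6), (10, 1), (10, 10)}; affine count = 6; |E(F_11)| = 7.

Discriminant check: Δ ∝ 4a³ + 27b² = 4·8³ + 27·10² = 4·512 + 27·100 ≡ 7 (mod 11). Nonzero ⇒ E is nonsingular.
For each x ∈ F_11, compute rhs = x³ + 8·x + 10 mod 11, then count y ∈ F_11 with y² ≡ rhs.
  x = 0: rhs = 10, matching y values: none (0 points).
  x = 1: rhs = 8, matching y values: none (0 points).
  x = 2: rhs = 1, matching y values: 1, 10 (2 points).
  x = 3: rhs = 6, matching y values: none (0 points).
  x = 4: rhs = 7, matching y values: none (0 points).
  x = 5: rhs = 10, matching y values: none (0 points).
  x = 6: rhs = 10, matching y values: none (0 points).
  x = 7: rhs = 2, matching y values: none (0 points).
  x = 8: rhs = 3, matching y values: 5, 6 (2 points).
  x = 9: rhs = 8, matching y values: none (0 points).
  x = 10: rhs = 1, matching y values: 1, 10 (2 points).
Total affine count: 6.
Full point count |E(F_11)| = 6 + 1 = 7.
Hasse bound: |7 − (11+1)| = |-5| = 5 ≤ 2√11 ≈ 6.6332 ✓.


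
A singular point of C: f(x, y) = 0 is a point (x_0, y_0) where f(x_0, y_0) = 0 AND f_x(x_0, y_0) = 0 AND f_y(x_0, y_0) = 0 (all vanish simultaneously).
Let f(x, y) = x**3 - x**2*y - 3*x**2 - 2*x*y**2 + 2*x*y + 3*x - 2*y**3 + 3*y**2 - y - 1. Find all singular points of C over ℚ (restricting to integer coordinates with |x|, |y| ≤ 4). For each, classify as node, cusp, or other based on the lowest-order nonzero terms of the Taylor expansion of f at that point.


Singular points: {(1, 0)}; classification: cusp.

Compute partial derivatives:
  f_x = 3*x**2 - 2*x*y - 6*x - 2*y**2 + 2*y + 3.
  f_y = -x**2 - 4*x*y + 2*x - 6*y**2 + 6*y - 1.
Scan x_0 ∈ {−4, ..., 4}. For each x_0, f_y(x_0, y) is a polynomial in y; find its integer roots y ∈ {−4, ..., 4}, then test f_x and f at those candidates.
  x = -4: f_y(-4, y) = -6*y**2 + 22*y - 25; no integer root y with |y| ≤ 4.
  x = -3: f_y(-3, y) = -6*y**2 + 18*y - 16; no integer root y with |y| ≤ 4.
  x = -2: f_y(-2, y) = -6*y**2 + 14*y - 9; no integer root y with |y| ≤ 4.
  x = -1: f_y(-1, y) = -6*y**2 + 10*y - 4; vanishes at y ∈ {1}. (-1, 1): f_x = 14 ≠ 0.
  x = 0: f_y(0, y) = -6*y**2 + 6*y - 1; no integer root y with |y| ≤ 4.
  x = 1: f_y(1, y) = -6*y**2 + 2*y; vanishes at y ∈ {0}. (1, 0): f_x = 0, f = 0 — SINGULAR.
  x = 2: f_y(2, y) = -6*y**2 - 2*y - 1; no integer root y with |y| ≤ 4.
  x = 3: f_y(3, y) = -6*y**2 - 6*y - 4; no integer root y with |y| ≤ 4.
  x = 4: f_y(4, y) = -6*y**2 - 10*y - 9; no integer root y with |y| ≤ 4.
Only singular point on the grid: (1, 0).
Classify: substitute x = 1 + u, y = 0 + v and expand: f = u**3 - u**2*v - 2*u*v**2 - 2*v**3 + v**2.
No constant or linear terms (consistent with a singular point). Quadratic part: v**2. Cubic part: u**3 - u**2*v - 2*u*v**2 - 2*v**3.
The quadratic part v**2 is a perfect square, so there is a single (double) tangent line v = 0, i.e. y = 0. Restricting the cubic part to that line (v = 0) leaves u**3 ≠ 0, so f is not divisible by v and the branch is v² ≈ -u**3 to lowest order — this is a cusp.
Classification: cusp.


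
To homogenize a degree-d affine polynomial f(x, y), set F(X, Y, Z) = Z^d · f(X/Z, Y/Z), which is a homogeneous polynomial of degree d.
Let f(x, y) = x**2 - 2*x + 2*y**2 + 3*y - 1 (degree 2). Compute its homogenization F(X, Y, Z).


F(X, Y, Z) = X**2 - 2*X*Z + 2*Y**2 + 3*Y*Z - Z**2

deg(f) = 2.
Substitute x = X/Z, y = Y/Z into f, then multiply by Z^2.
  monomial 1·x^2·y^0 ↦ 1·X^2·Y^0·Z^0.
  monomial -2·x^1·y^0 ↦ -2·X^1·Y^0·Z^1.
  monomial 2·x^0·y^2 ↦ 2·X^0·Y^2·Z^0.
  monomial 3·x^0·y^1 ↦ 3·X^0·Y^1·Z^1.
  monomial -1·x^0·y^0 ↦ -1·X^0·Y^0·Z^2.
Collecting: F(X, Y, Z) = X**2 - 2*X*Z + 2*Y**2 + 3*Y*Z - Z**2.


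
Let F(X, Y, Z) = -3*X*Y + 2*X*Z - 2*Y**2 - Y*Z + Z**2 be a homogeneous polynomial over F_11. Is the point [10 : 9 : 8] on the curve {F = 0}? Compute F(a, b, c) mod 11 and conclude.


F(10,9,8) ≡ 6 (mod 11); P is NOT on the curve.

Evaluate F(10, 9, 8) term-by-term (mod 11).
  -3*X*Y ↦ -3·10·9·1 = -270
  2*X*Z ↦ 2·10·1·8 = 160
  -2*Y**2 ↦ -2·1·81·1 = -162
  -Y*Z ↦ -1·1·9·8 = -72
  Z**2 ↦ 1·1·1·64 = 64
Sum: F(10, 9, 8) = (-270) + (160) + (-162) + (-72) + (64) = -280.
Reducing mod 11: -280 ≡ 6 (mod 11).
Since F(a, b, c) ≡ 6 ≠ 0 (mod 11), P does NOT lie on the curve.


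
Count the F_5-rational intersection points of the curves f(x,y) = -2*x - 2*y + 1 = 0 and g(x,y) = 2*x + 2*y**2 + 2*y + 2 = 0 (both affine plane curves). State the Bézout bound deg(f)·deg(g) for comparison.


Common zeros: {(2, 1), (4, 4)}; count = 2; Bézout bound = 2.

deg(f) = 1, deg(g) = 2, so Bézout bound = 2.
Scan x ∈ F_5. For each x, list the y ∈ F_5 with f(x, y) ≡ 0 and those with g(x, y) ≡ 0 (mod 5); the common zeros in that column are the intersection.
  x = 0: f ≡ 0 at y ∈ {3}; g ≡ 0 at y ∈ ∅; common: ∅.
  x = 1: f ≡ 0 at y ∈ {2}; g ≡ 0 at y ∈ ∅; common: ∅.
  x = 2: f ≡ 0 at y ∈ {1}; g ≡ 0 at y ∈ {1, 3}; common: {1}.
  x = 3: f ≡ 0 at y ∈ {0}; g ≡ 0 at y ∈ {2}; common: ∅.
  x = 4: f ≡ 0 at y ∈ {4}; g ≡ 0 at y ∈ {0, 4}; common: {4}.
Collecting: common zeros = {(2, 1), (4, 4)}, so the count is 2.
Comparison with the Bézout bound: 2 ≤ 2 = deg(f)·deg(g), as expected for curves with no common component (the bound is attained).


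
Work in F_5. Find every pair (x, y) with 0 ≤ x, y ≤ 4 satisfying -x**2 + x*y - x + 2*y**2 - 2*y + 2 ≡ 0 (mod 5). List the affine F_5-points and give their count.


Affine F_5-points: {(1, 0), (1, 3), (3, 0), (3, 2)}; count = 4.

For each of the 25 pairs (x, y) ∈ F_5², evaluate f(x, y) mod 5. Record the zeros.
  x = 0: [0↦2, 1↦2, 2↦1, 3↦4, 4↦1]  zeros at y ∈ ∅
  x = 1: [0↦0, 1↦1, 2↦1, 3↦0, 4↦3]  zeros at y ∈ {0, 3}
  x = 2: [0↦1, 1↦3, 2↦4, 3↦4, 4↦3]  zeros at y ∈ ∅
  x = 3: [0↦0, 1↦3, 2↦0, 3↦1, 4↦1]  zeros at y ∈ {0, 2}
  x = 4: [0↦2, 1↦1, 2↦4, 3↦1, 4↦2]  zeros at y ∈ ∅
Collecting zeros: affine points = {(1, 0), (1, 3), (3, 0), (3, 2)}.
Total count |C(F_5)_aff| = 4.


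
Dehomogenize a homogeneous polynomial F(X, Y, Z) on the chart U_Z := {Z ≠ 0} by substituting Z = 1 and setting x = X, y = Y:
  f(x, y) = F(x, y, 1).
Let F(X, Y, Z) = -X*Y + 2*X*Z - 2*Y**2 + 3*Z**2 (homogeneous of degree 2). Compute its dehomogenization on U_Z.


f(x, y) = -x*y + 2*x - 2*y**2 + 3

On U_Z we set Z = 1. Each monomial c·X^i·Y^j·Z^k in F becomes c·x^i·y^j·1^k = c·x^i·y^j.
Substituting Z = 1: F(X, Y, 1) = -x*y + 2*x - 2*y**2 + 3.
Note: deg(f) ≤ deg(F) = 2; strict inequality happens when F is divisible by Z (lost terms).


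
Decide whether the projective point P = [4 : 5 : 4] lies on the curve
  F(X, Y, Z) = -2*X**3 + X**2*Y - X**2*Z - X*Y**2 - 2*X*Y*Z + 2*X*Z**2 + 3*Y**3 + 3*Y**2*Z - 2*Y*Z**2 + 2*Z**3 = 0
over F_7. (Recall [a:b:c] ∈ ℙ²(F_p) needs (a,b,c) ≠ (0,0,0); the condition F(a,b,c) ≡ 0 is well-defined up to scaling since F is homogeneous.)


F(4,5,4) ≡ 0 (mod 7); P is on the curve.

Evaluate F(4, 5, 4) term-by-term (mod 7).
  -2*X**3 ↦ -2·64·1·1 = -128
  X**2*Y ↦ 1·16·5·1 = 80
  -X**2*Z ↦ -1·16·1·4 = -64
  -X*Y**2 ↦ -1·4·25·1 = -100
  -2*X*Y*Z ↦ -2·4·5·4 = -160
  2*X*Z**2 ↦ 2·4·1·16 = 128
  3*Y**3 ↦ 3·1·125·1 = 375
  3*Y**2*Z ↦ 3·1·25·4 = 300
  -2*Y*Z**2 ↦ -2·1·5·16 = -160
  2*Z**3 ↦ 2·1·1·64 = 128
Sum: F(4, 5, 4) = (-128) + (80) + (-64) + (-100) + (-160) + (128) + (375) + (300) + (-160) + (128) = 399.
Reducing mod 7: 399 ≡ 0 (mod 7).
Since F(a, b, c) ≡ 0 (mod 7), P lies on the curve.


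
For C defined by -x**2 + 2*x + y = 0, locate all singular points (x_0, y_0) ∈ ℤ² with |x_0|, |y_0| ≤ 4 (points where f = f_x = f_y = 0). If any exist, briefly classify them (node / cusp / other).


No singular points in the scanned grid; C is smooth there.

Compute partial derivatives:
  f_x = 2 - 2*x.
  f_y = 1.
f_y = 1 is a nonzero constant, so f_y never vanishes: no point (x, y) can satisfy f = f_x = f_y = 0. In particular no (x, y) ∈ {−4, ..., 4}² is singular; the curve is smooth.


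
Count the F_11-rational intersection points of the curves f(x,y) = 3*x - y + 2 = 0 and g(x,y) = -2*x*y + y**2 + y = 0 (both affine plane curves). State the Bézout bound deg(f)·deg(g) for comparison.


Common zeros: {(3, 0), (8, 4)}; count = 2; Bézout bound = 2.

deg(f) = 1, deg(g) = 2, so Bézout bound = 2.
Scan x ∈ F_11. For each x, list the y ∈ F_11 with f(x, y) ≡ 0 and those with g(x, y) ≡ 0 (mod 11); the common zeros in that column are the intersection.
  x = 0: f ≡ 0 at y ∈ {2}; g ≡ 0 at y ∈ {0, 10}; common: ∅.
  x = 1: f ≡ 0 at y ∈ {5}; g ≡ 0 at y ∈ {0, 1}; common: ∅.
  x = 2: f ≡ 0 at y ∈ {8}; g ≡ 0 at y ∈ {0, 3}; common: ∅.
  x = 3: f ≡ 0 at y ∈ {0}; g ≡ 0 at y ∈ {0, 5}; common: {0}.
  x = 4: f ≡ 0 at y ∈ {3}; g ≡ 0 at y ∈ {0, 7}; common: ∅.
  x = 5: f ≡ 0 at y ∈ {6}; g ≡ 0 at y ∈ {0, 9}; common: ∅.
  x = 6: f ≡ 0 at y ∈ {9}; g ≡ 0 at y ∈ {0}; common: ∅.
  x = 7: f ≡ 0 at y ∈ {1}; g ≡ 0 at y ∈ {0, 2}; common: ∅.
  x = 8: f ≡ 0 at y ∈ {4}; g ≡ 0 at y ∈ {0, 4}; common: {4}.
  x = 9: f ≡ 0 at y ∈ {7}; g ≡ 0 at y ∈ {0, 6}; common: ∅.
  x = 10: f ≡ 0 at y ∈ {10}; g ≡ 0 at y ∈ {0, 8}; common: ∅.
Collecting: common zeros = {(3, 0), (8, 4)}, so the count is 2.
Comparison with the Bézout bound: 2 ≤ 2 = deg(f)·deg(g), as expected for curves with no common component (the bound is attained).


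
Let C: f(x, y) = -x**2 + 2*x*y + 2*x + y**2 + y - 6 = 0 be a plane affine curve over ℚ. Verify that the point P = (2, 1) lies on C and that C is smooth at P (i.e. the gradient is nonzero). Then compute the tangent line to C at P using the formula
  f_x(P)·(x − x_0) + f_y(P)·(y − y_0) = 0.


Tangent line at P: 7*y - 7 = 0.

Step 1: f(2, 1) = 0, so P lies on C.
Step 2: partial derivatives
  f_x(x, y) = -2*x + 2*y + 2, f_y(x, y) = 2*x + 2*y + 1.
  f_x(P) = 0, f_y(P) = 7 (gradient nonzero, so P is smooth).
Step 3: tangent line at P: 0·(x − 2) + 7·(y − 1) = 0.
Expanding: 7*y - 7 = 0.


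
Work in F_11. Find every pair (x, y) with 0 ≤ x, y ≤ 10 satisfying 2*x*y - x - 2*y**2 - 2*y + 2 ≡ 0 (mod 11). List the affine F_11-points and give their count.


Affine F_11-points: {(0, 3), (0, 7), (2, 0), (2, 1), (4, 5), (4, 9), (7, 2), (7, 4), (8, 8), (8, 10)}; count = 10.

For each of the 121 pairs (x, y) ∈ F_11², evaluate f(x, y) mod 11. Record the zeros.
  x = 0: [0↦2, 1↦9, 2↦1, 3↦0, 4↦6, 5↦8, 6↦6, 7↦0, 8↦1, 9↦9, 10↦2]  zeros at y ∈ {3, 7}
  x = 1: [0↦1, 1↦10, 2↦4, 3↦5, 4↦2, 5↦6, 6↦6, 7↦2, 8↦5, 9↦4, 10↦10]  zeros at y ∈ ∅
  x = 2: [0↦0, 1↦0, 2↦7, 3↦10, 4↦9, 5↦4, 6↦6, 7↦4, 8↦9, 9↦10, 10↦7]  zeros at y ∈ {0, 1}
  x = 3: [0↦10, 1↦1, 2↦10, 3↦4, 4↦5, 5↦2, 6↦6, 7↦6, 8↦2, 9↦5, 10↦4]  zeros at y ∈ ∅
  x = 4: [0↦9, 1↦2, 2↦2, 3↦9, 4↦1, 5↦0, 6↦6, 7↦8, 8↦6, 9↦0, 10↦1]  zeros at y ∈ {5, 9}
  x = 5: [0↦8, 1↦3, 2↦5, 3↦3, 4↦8, 5↦9, 6↦6, 7↦10, 8↦10, 9↦6, 10↦9]  zeros at y ∈ ∅
  x = 6: [0↦7, 1↦4, 2↦8, 3↦8, 4↦4, 5↦7, 6↦6, 7↦1, 8↦3, 9↦1, 10↦6]  zeros at y ∈ ∅
  x = 7: [0↦6, 1↦5, 2↦0, 3↦2, 4↦0, 5↦5, 6↦6, 7↦3, 8↦7, 9↦7, 10↦3]  zeros at y ∈ {2, 4}
  x = 8: [0↦5, 1↦6, 2↦3, 3↦7, 4↦7, 5↦3, 6↦6, 7↦5, 8↦0, 9↦2, 10↦0]  zeros at y ∈ {8, 10}
  x = 9: [0↦4, 1↦7, 2↦6, 3↦1, 4↦3, 5↦1, 6↦6, 7↦7, 8↦4, 9↦8, 10↦8]  zeros at y ∈ ∅
  x = 10: [0↦3, 1↦8, 2↦9, 3↦6, 4↦10, 5↦10, 6↦6, 7↦9, 8↦8, 9↦3, 10↦5]  zeros at y ∈ ∅
Collecting zeros: affine points = {(0, 3), (0, 7), (2, 0), (2, 1), (4, 5), (4, 9), (7, 2), (7, 4), (8, 8), (8, 10)}.
Total count |C(F_11)_aff| = 10.


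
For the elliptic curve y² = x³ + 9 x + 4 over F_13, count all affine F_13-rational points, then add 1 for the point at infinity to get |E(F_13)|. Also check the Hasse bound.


Affine points = {(0, 2), (0, 11), (1, 1), (1, 12), (2, 2), (2, 11), (4, 0), (6, 1), (6, 12), (8, 4), (8, 9), (11, 2), (11, 11)}; affine count = 13; |E(F_13)| = 14.

Discriminant check: Δ ∝ 4a³ + 27b² = 4·9³ + 27·4² = 4·729 + 27·16 ≡ 7 (mod 13). Nonzero ⇒ E is nonsingular.
For each x ∈ F_13, compute rhs = x³ + 9·x + 4 mod 13, then count y ∈ F_13 with y² ≡ rhs.
  x = 0: rhs = 4, matching y values: 2, 11 (2 points).
  x = 1: rhs = 1, matching y values: 1, 12 (2 points).
  x = 2: rhs = 4, matching y values: 2, 11 (2 points).
  x = 3: rhs = 6, matching y values: none (0 points).
  x = 4: rhs = 0, matching y values: 0 (1 points).
  x = 5: rhs = 5, matching y values: none (0 points).
  x = 6: rhs = 1, matching y values: 1, 12 (2 points).
  x = 7: rhs = 7, matching y values: none (0 points).
  x = 8: rhs = 3, matching y values: 4, 9 (2 points).
  x = 9: rhs = 8, matching y values: none (0 points).
  x = 10: rhs = 2, matching y values: none (0 points).
  x = 11: rhs = 4, matching y values: 2, 11 (2 points).
  x = 12: rhs = 7, matching y values: none (0 points).
Total affine count: 13.
Full point count |E(F_13)| = 13 + 1 = 14.
Hasse bound: |14 − (13+1)| = |0| = 0 ≤ 2√13 ≈ 7.2111 ✓.


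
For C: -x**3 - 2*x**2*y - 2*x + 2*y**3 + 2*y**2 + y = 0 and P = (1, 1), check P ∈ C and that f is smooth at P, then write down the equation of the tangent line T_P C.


Tangent line at P: -9*x + 9*y = 0.

Step 1: f(1, 1) = 0, so P lies on C.
Step 2: partial derivatives
  f_x(x, y) = -3*x**2 - 4*x*y - 2, f_y(x, y) = -2*x**2 + 6*y**2 + 4*y + 1.
  f_x(P) = -9, f_y(P) = 9 (gradient nonzero, so P is smooth).
Step 3: tangent line at P: -9·(x − 1) + 9·(y − 1) = 0.
Expanding: -9*x + 9*y = 0.


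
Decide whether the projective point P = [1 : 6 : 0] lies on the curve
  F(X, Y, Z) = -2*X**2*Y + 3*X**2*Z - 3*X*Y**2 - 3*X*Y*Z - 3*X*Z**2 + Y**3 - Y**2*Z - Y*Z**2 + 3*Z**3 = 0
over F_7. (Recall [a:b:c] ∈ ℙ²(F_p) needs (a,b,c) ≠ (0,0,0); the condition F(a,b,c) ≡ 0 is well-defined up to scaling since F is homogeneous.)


F(1,6,0) ≡ 5 (mod 7); P is NOT on the curve.

Evaluate F(1, 6, 0) term-by-term (mod 7).
  -2*X**2*Y ↦ -2·1·6·1 = -12
  3*X**2*Z ↦ 3·1·1·0 = 0
  -3*X*Y**2 ↦ -3·1·36·1 = -108
  -3*X*Y*Z ↦ -3·1·6·0 = 0
  -3*X*Z**2 ↦ -3·1·1·0 = 0
  Y**3 ↦ 1·1·216·1 = 216
  -Y**2*Z ↦ -1·1·36·0 = 0
  -Y*Z**2 ↦ -1·1·6·0 = 0
  3*Z**3 ↦ 3·1·1·0 = 0
Sum: F(1, 6, 0) = (-12) + (0) + (-108) + (0) + (0) + (216) + (0) + (0) + (0) = 96.
Reducing mod 7: 96 ≡ 5 (mod 7).
Since F(a, b, c) ≡ 5 ≠ 0 (mod 7), P does NOT lie on the curve.


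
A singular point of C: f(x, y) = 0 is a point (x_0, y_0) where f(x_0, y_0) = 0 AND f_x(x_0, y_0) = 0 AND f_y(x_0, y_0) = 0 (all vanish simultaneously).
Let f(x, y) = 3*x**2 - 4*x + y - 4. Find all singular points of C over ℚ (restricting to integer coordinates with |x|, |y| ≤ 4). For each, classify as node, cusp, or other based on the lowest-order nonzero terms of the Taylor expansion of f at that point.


No singular points in the scanned grid; C is smooth there.

Compute partial derivatives:
  f_x = 6*x - 4.
  f_y = 1.
f_y = 1 is a nonzero constant, so f_y never vanishes: no point (x, y) can satisfy f = f_x = f_y = 0. In particular no (x, y) ∈ {−4, ..., 4}² is singular; the curve is smooth.


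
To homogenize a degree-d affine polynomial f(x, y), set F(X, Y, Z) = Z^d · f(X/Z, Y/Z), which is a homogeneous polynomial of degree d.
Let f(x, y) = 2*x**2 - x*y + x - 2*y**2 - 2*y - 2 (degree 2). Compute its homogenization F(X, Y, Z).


F(X, Y, Z) = 2*X**2 - X*Y + X*Z - 2*Y**2 - 2*Y*Z - 2*Z**2

deg(f) = 2.
Substitute x = X/Z, y = Y/Z into f, then multiply by Z^2.
  monomial 2·x^2·y^0 ↦ 2·X^2·Y^0·Z^0.
  monomial -1·x^1·y^1 ↦ -1·X^1·Y^1·Z^0.
  monomial 1·x^1·y^0 ↦ 1·X^1·Y^0·Z^1.
  monomial -2·x^0·y^2 ↦ -2·X^0·Y^2·Z^0.
  monomial -2·x^0·y^1 ↦ -2·X^0·Y^1·Z^1.
  monomial -2·x^0·y^0 ↦ -2·X^0·Y^0·Z^2.
Collecting: F(X, Y, Z) = 2*X**2 - X*Y + X*Z - 2*Y**2 - 2*Y*Z - 2*Z**2.


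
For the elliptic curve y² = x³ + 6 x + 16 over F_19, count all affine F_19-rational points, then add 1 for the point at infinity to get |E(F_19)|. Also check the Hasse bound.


Affine points = {(0, 4), (0, 15), (1, 2), (1, 17), (2, 6), (2, 13), (3, 2), (3, 17), (4, 3), (4, 16), (5, 0), (8, 5), (8, 14), (9, 1), (9, 18), (11, 8), (11, 11), (12, 7), (12, 12), (13, 7), (13, 12), (15, 2), (15, 17), (16, 3), (16, 16), (18, 3), (18, 16)}; affine count = 27; |E(F_19)| = 28.

Discriminant check: Δ ∝ 4a³ + 27b² = 4·6³ + 27·16² = 4·216 + 27·256 ≡ 5 (mod 19). Nonzero ⇒ E is nonsingular.
For each x ∈ F_19, compute rhs = x³ + 6·x + 16 mod 19, then count y ∈ F_19 with y² ≡ rhs.
  x = 0: rhs = 16, matching y values: 4, 15 (2 points).
  x = 1: rhs = 4, matching y values: 2, 17 (2 points).
  x = 2: rhs = 17, matching y values: 6, 13 (2 points).
  x = 3: rhs = 4, matching y values: 2, 17 (2 points).
  x = 4: rhs = 9, matching y values: 3, 16 (2 points).
  x = 5: rhs = 0, matching y values: 0 (1 points).
  x = 6: rhs = 2, matching y values: none (0 points).
  x = 7: rhs = 2, matching y values: none (0 points).
  x = 8: rhs = 6, matching y values: 5, 14 (2 points).
  x = 9: rhs = 1, matching y values: 1, 18 (2 points).
  x = 10: rhs = 12, matching y values: none (0 points).
  x = 11: rhs = 7, matching y values: 8, 11 (2 points).
  x = 12: rhs = 11, matching y values: 7, 12 (2 points).
  x = 13: rhs = 11, matching y values: 7, 12 (2 points).
  x = 14: rhs = 13, matching y values: none (0 points).
  x = 15: rhs = 4, matching y values: 2, 17 (2 points).
  x = 16: rhs = 9, matching y values: 3, 16 (2 points).
  x = 17: rhs = 15, matching y values: none (0 points).
  x = 18: rhs = 9, matching y values: 3, 16 (2 points).
Total affine count: 27.
Full point count |E(F_19)| = 27 + 1 = 28.
Hasse bound: |28 − (19+1)| = |8| = 8 ≤ 2√19 ≈ 8.7178 ✓.


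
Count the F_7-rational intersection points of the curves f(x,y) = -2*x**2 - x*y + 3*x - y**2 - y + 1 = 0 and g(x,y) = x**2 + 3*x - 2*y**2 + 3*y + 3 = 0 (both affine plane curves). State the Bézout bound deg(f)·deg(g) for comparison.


Common zeros: ∅; count = 0; Bézout bound = 4.

deg(f) = 2, deg(g) = 2, so Bézout bound = 4.
Scan x ∈ F_7. For each x, list the y ∈ F_7 with f(x, y) ≡ 0 and those with g(x, y) ≡ 0 (mod 7); the common zeros in that column are the intersection.
  x = 0: f ≡ 0 at y ∈ ∅; g ≡ 0 at y ∈ ∅; common: ∅.
  x = 1: f ≡ 0 at y ∈ ∅; g ≡ 0 at y ∈ {0, 5}; common: ∅.
  x = 2: f ≡ 0 at y ∈ ∅; g ≡ 0 at y ∈ {1, 4}; common: ∅.
  x = 3: f ≡ 0 at y ∈ ∅; g ≡ 0 at y ∈ {0, 5}; common: ∅.
  x = 4: f ≡ 0 at y ∈ ∅; g ≡ 0 at y ∈ ∅; common: ∅.
  x = 5: f ≡ 0 at y ∈ ∅; g ≡ 0 at y ∈ ∅; common: ∅.
  x = 6: f ≡ 0 at y ∈ ∅; g ≡ 0 at y ∈ ∅; common: ∅.
Collecting: common zeros = ∅, so the count is 0.
Comparison with the Bézout bound: 0 ≤ 4 = deg(f)·deg(g), as expected for curves with no common component (the affine F_7-count falls short of the bound because intersections may lie at infinity, over extension fields, or carry multiplicity).


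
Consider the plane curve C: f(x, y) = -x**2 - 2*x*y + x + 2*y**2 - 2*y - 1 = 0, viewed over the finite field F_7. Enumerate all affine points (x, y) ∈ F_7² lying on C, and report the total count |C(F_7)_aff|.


Affine F_7-points: {(2, 1), (2, 2), (3, 0), (3, 4), (4, 1), (4, 4), (5, 0), (5, 6)}; count = 8.

For each of the 49 pairs (x, y) ∈ F_7², evaluate f(x, y) mod 7. Record the zeros.
  x = 0: [0↦6, 1↦6, 2↦3, 3↦4, 4↦2, 5↦4, 6↦3]  zeros at y ∈ ∅
  x = 1: [0↦6, 1↦4, 2↦6, 3↦5, 4↦1, 5↦1, 6↦5]  zeros at y ∈ ∅
  x = 2: [0↦4, 1↦0, 2↦0, 3↦4, 4↦5, 5↦3, 6↦5]  zeros at y ∈ {1, 2}
  x = 3: [0↦0, 1↦1, 2↦6, 3↦1, 4↦0, 5↦3, 6↦3]  zeros at y ∈ {0, 4}
  x = 4: [0↦1, 1↦0, 2↦3, 3↦3, 4↦0, 5↦1, 6↦6]  zeros at y ∈ {1, 4}
  x = 5: [0↦0, 1↦4, 2↦5, 3↦3, 4↦5, 5↦4, 6↦0]  zeros at y ∈ {0, 6}
  x = 6: [0↦4, 1↦6, 2↦5, 3↦1, 4↦1, 5↦5, 6↦6]  zeros at y ∈ ∅
Collecting zeros: affine points = {(2, 1), (2, 2), (3, 0), (3, 4), (4, 1), (4, 4), (5, 0), (5, 6)}.
Total count |C(F_7)_aff| = 8.


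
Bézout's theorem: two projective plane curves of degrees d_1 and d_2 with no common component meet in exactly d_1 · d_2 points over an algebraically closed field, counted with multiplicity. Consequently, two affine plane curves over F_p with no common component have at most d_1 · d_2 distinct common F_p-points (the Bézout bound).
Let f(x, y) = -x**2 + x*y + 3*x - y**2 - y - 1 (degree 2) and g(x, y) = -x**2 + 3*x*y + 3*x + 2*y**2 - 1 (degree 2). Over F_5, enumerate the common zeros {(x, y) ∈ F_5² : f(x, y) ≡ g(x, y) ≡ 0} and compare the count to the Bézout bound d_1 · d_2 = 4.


Common zeros: {(1, 4), (3, 1), (4, 0)}; count = 3; Bézout bound = 4.

deg(f) = 2, deg(g) = 2, so Bézout bound = 4.
Scan x ∈ F_5. For each x, list the y ∈ F_5 with f(x, y) ≡ 0 and those with g(x, y) ≡ 0 (mod 5); the common zeros in that column are the intersection.
  x = 0: f ≡ 0 at y ∈ ∅; g ≡ 0 at y ∈ ∅; common: ∅.
  x = 1: f ≡ 0 at y ∈ {1, 4}; g ≡ 0 at y ∈ {2, 4}; common: {4}.
  x = 2: f ≡ 0 at y ∈ {3}; g ≡ 0 at y ∈ ∅; common: ∅.
  x = 3: f ≡ 0 at y ∈ {1}; g ≡ 0 at y ∈ {1, 2}; common: {1}.
  x = 4: f ≡ 0 at y ∈ {0, 3}; g ≡ 0 at y ∈ {0, 4}; common: {0}.
Collecting: common zeros = {(1, 4), (3, 1), (4, 0)}, so the count is 3.
Comparison with the Bézout bound: 3 ≤ 4 = deg(f)·deg(g), as expected for curves with no common component (the affine F_5-count falls short of the bound because intersections may lie at infinity, over extension fields, or carry multiplicity).


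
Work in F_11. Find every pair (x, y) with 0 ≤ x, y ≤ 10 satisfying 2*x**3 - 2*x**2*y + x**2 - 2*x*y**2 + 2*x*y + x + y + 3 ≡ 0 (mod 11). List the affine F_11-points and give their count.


Affine F_11-points: {(0, 8), (4, 6), (4, 9), (5, 2), (5, 4), (7, 10), (8, 6), (8, 7), (9, 0), (10, 1), (10, 6)}; count = 11.

For each of the 121 pairs (x, y) ∈ F_11², evaluate f(x, y) mod 11. Record the zeros.
  x = 0: [0↦3, 1↦4, 2↦5, 3↦6, 4↦7, 5↦8, 6↦9, 7↦10, 8↦0, 9↦1, 10↦2]  zeros at y ∈ {8}
  x = 1: [0↦7, 1↦6, 2↦1, 3↦3, 4↦1, 5↦6, 6↦7, 7↦4, 8↦8, 9↦8, 10↦4]  zeros at y ∈ ∅
  x = 2: [0↦3, 1↦7, 2↦3, 3↦2, 4↦4, 5↦9, 6↦6, 7↦6, 8↦9, 9↦4, 10↦2]  zeros at y ∈ ∅
  x = 3: [0↦3, 1↦8, 2↦1, 3↦4, 4↦6, 5↦7, 6↦7, 7↦6, 8↦4, 9↦1, 10↦8]  zeros at y ∈ ∅
  x = 4: [0↦8, 1↦10, 2↦7, 3↦10, 4↦8, 5↦1, 6↦0, 7↦5, 8↦5, 9↦0, 10↦1]  zeros at y ∈ {6, 9}
  x = 5: [0↦8, 1↦3, 2↦0, 3↦10, 4↦0, 5↦3, 6↦8, 7↦4, 8↦2, 9↦2, 10↦4]  zeros at y ∈ {2, 4}
  x = 6: [0↦4, 1↦10, 2↦3, 3↦5, 4↦5, 5↦3, 6↦10, 7↦4, 8↦7, 9↦8, 10↦7]  zeros at y ∈ ∅
  x = 7: [0↦8, 1↦10, 2↦6, 3↦7, 4↦2, 5↦2, 6↦7, 7↦6, 8↦10, 9↦8, 10↦0]  zeros at y ∈ {10}
  x = 8: [0↦10, 1↦4, 2↦10, 3↦6, 4↦3, 5↦1, 6↦0, 7↦0, 8↦1, 9↦3, 10↦6]  zeros at y ∈ {6, 7}
  x = 9: [0↦0, 1↦4, 2↦5, 3↦3, 4↦9, 5↦1, 6↦1, 7↦9, 8↦3, 9↦5, 10↦4]  zeros at y ∈ {0}
  x = 10: [0↦1, 1↦0, 2↦3, 3↦10, 4↦10, 5↦3, 6↦0, 7↦1, 8↦6, 9↦4, 10↦6]  zeros at y ∈ {1, 6}
Collecting zeros: affine points = {(0, 8), (4, 6), (4, 9), (5, 2), (5, 4), (7, 10), (8, 6), (8, 7), (9, 0), (10, 1), (10, 6)}.
Total count |C(F_11)_aff| = 11.


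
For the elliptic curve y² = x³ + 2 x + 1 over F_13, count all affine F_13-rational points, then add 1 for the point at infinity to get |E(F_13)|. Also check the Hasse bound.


Affine points = {(0, 1), (0, 12), (1, 2), (1, 11), (2, 0), (8, 3), (8, 10)}; affine count = 7; |E(F_13)| = 8.

Discriminant check: Δ ∝ 4a³ + 27b² = 4·2³ + 27·1² = 4·8 + 27·1 ≡ 7 (mod 13). Nonzero ⇒ E is nonsingular.
For each x ∈ F_13, compute rhs = x³ + 2·x + 1 mod 13, then count y ∈ F_13 with y² ≡ rhs.
  x = 0: rhs = 1, matching y values: 1, 12 (2 points).
  x = 1: rhs = 4, matching y values: 2, 11 (2 points).
  x = 2: rhs = 0, matching y values: 0 (1 points).
  x = 3: rhs = 8, matching y values: none (0 points).
  x = 4: rhs = 8, matching y values: none (0 points).
  x = 5: rhs = 6, matching y values: none (0 points).
  x = 6: rhs = 8, matching y values: none (0 points).
  x = 7: rhs = 7, matching y values: none (0 points).
  x = 8: rhs = 9, matching y values: 3, 10 (2 points).
  x = 9: rhs = 7, matching y values: none (0 points).
  x = 10: rhs = 7, matching y values: none (0 points).
  x = 11: rhs = 2, matching y values: none (0 points).
  x = 12: rhs = 11, matching y values: none (0 points).
Total affine count: 7.
Full point count |E(F_13)| = 7 + 1 = 8.
Hasse bound: |8 − (13+1)| = |-6| = 6 ≤ 2√13 ≈ 7.2111 ✓.


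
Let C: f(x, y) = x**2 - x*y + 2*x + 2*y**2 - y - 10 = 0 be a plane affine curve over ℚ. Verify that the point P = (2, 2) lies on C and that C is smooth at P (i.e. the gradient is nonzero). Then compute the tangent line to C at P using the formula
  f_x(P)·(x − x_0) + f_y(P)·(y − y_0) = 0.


Tangent line at P: 4*x + 5*y - 18 = 0.

Step 1: f(2, 2) = 0, so P lies on C.
Step 2: partial derivatives
  f_x(x, y) = 2*x - y + 2, f_y(x, y) = -x + 4*y - 1.
  f_x(P) = 4, f_y(P) = 5 (gradient nonzero, so P is smooth).
Step 3: tangent line at P: 4·(x − 2) + 5·(y − 2) = 0.
Expanding: 4*x + 5*y - 18 = 0.


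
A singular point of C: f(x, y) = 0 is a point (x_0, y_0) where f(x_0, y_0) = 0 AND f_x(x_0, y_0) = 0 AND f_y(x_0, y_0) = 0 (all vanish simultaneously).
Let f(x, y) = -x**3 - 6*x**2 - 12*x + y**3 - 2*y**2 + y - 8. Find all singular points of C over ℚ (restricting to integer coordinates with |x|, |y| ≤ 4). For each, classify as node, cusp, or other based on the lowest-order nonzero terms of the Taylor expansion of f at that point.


Singular points: {(-2, 1)}; classification: cusp.

Compute partial derivatives:
  f_x = -3*x**2 - 12*x - 12.
  f_y = 3*y**2 - 4*y + 1.
Scan x_0 ∈ {−4, ..., 4}. For each x_0, f_y(x_0, y) is a polynomial in y; find its integer roots y ∈ {−4, ..., 4}, then test f_x and f at those candidates.
  x = -4: f_y(-4, y) = 3*y**2 - 4*y + 1; vanishes at y ∈ {1}. (-4, 1): f_x = -12 ≠ 0.
  x = -3: f_y(-3, y) = 3*y**2 - 4*y + 1; vanishes at y ∈ {1}. (-3, 1): f_x = -3 ≠ 0.
  x = -2: f_y(-2, y) = 3*y**2 - 4*y + 1; vanishes at y ∈ {1}. (-2, 1): f_x = 0, f = 0 — SINGULAR.
  x = -1: f_y(-1, y) = 3*y**2 - 4*y + 1; vanishes at y ∈ {1}. (-1, 1): f_x = -3 ≠ 0.
  x = 0: f_y(0, y) = 3*y**2 - 4*y + 1; vanishes at y ∈ {1}. (0, 1): f_x = -12 ≠ 0.
  x = 1: f_y(1, y) = 3*y**2 - 4*y + 1; vanishes at y ∈ {1}. (1, 1): f_x = -27 ≠ 0.
  x = 2: f_y(2, y) = 3*y**2 - 4*y + 1; vanishes at y ∈ {1}. (2, 1): f_x = -48 ≠ 0.
  x = 3: f_y(3, y) = 3*y**2 - 4*y + 1; vanishes at y ∈ {1}. (3, 1): f_x = -75 ≠ 0.
  x = 4: f_y(4, y) = 3*y**2 - 4*y + 1; vanishes at y ∈ {1}. (4, 1): f_x = -108 ≠ 0.
Only singular point on the grid: (-2, 1).
Classify: substitute x = -2 + u, y = 1 + v and expand: f = -u**3 + v**3 + v**2.
No constant or linear terms (consistent with a singular point). Quadratic part: v**2. Cubic part: -u**3 + v**3.
The quadratic part v**2 is a perfect square, so there is a single (double) tangent line v = 0, i.e. y = 1. Restricting the cubic part to that line (v = 0) leaves -u**3 ≠ 0, so f is not divisible by v and the branch is v² ≈ u**3 to lowest order — this is a cusp.
Classification: cusp.
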